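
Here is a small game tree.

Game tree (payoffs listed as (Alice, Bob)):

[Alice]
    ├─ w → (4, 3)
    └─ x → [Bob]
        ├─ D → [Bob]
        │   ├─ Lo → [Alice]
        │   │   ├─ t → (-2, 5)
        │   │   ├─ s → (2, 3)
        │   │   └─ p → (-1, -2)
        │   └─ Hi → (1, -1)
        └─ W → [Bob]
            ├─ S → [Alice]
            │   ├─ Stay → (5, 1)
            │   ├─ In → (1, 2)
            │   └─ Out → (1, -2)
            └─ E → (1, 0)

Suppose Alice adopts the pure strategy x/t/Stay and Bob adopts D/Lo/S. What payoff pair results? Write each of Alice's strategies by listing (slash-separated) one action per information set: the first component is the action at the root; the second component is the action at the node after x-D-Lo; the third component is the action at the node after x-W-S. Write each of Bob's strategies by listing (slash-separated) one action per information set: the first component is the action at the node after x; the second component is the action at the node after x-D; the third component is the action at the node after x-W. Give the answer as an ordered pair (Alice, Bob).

(-2, 5)

Trace the play path from the root:
  Alice plays x
  Bob plays D at [x]
  Bob plays Lo at [x-D]
  Alice plays t at [x-D-Lo]
→ terminal payoff (-2, 5).
(Alice's choice at the node after x-W-S is never reached on this path, so it doesn't affect the outcome.)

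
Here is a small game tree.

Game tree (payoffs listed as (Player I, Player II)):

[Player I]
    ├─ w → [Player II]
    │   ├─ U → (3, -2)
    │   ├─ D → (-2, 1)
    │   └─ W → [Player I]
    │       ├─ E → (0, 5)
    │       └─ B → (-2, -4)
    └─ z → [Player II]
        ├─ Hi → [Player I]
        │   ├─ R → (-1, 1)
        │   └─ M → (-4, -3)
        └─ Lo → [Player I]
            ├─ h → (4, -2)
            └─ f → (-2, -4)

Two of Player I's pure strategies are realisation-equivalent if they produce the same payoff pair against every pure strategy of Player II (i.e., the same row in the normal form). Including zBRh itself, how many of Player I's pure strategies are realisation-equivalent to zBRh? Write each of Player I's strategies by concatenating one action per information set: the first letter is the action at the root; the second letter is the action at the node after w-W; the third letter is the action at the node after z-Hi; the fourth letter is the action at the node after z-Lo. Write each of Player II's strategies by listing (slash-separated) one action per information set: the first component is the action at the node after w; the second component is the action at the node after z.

2

Row for zBRh (columns U/Hi, U/Lo, D/Hi, D/Lo, W/Hi, W/Lo): (-1,1) (4,-2) (-1,1) (4,-2) (-1,1) (4,-2).
Under zBRh, Player I's choice at the node after w-W can never be reached regardless of what Player II does, so varying those choices leaves every outcome unchanged.
Holding the reachable choices fixed and varying the unreachable one freely already gives 2 equivalent strategies.
No other strategy reproduces this row, so those 2 are the full class: zERh, zBRh.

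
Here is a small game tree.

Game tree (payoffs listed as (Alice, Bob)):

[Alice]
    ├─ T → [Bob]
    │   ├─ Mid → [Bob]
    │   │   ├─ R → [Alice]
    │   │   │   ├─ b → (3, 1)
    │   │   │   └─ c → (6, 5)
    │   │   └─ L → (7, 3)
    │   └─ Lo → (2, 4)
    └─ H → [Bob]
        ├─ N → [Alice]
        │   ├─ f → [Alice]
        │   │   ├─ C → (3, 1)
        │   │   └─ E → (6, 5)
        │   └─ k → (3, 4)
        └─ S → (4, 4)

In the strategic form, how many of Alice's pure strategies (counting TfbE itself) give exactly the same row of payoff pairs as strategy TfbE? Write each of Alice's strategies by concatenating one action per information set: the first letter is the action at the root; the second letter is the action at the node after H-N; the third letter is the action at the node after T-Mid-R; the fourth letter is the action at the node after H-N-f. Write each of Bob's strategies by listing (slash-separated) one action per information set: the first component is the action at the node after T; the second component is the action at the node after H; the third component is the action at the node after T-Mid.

Row for TfbE (columns Mid/N/R, Mid/N/L, Mid/S/R, Mid/S/L, Lo/N/R, Lo/N/L, Lo/S/R, Lo/S/L): (3,1) (7,3) (3,1) (7,3) (2,4) (2,4) (2,4) (2,4).
Under TfbE, Alice's choice at the node after H-N and at the node after H-N-f can never be reached regardless of what Bob does, so varying those choices leaves every outcome unchanged.
Holding the reachable choices fixed and varying the unreachable ones freely already gives 2 × 2 = 4 equivalent strategies.
No other strategy reproduces this row, so those 4 are the full class: TfbC, TfbE, TkbC, TkbE.

4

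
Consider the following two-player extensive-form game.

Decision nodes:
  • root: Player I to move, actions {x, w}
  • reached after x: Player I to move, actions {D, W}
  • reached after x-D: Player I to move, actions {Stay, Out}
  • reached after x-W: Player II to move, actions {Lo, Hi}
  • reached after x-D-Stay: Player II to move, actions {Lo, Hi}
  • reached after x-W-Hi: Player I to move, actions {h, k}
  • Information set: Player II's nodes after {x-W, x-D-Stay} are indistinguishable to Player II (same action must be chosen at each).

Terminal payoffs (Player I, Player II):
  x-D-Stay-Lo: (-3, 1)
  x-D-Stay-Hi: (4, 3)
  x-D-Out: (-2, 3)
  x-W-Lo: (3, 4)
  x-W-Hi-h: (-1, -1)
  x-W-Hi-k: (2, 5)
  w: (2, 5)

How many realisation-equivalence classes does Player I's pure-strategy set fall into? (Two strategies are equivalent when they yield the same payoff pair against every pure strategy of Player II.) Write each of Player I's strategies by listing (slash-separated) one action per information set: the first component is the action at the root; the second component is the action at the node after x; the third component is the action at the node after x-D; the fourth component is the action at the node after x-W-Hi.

Player I has 16 pure strategies: x/D/Stay/h, x/D/Stay/k, x/D/Out/h, x/D/Out/k, x/W/Stay/h, x/W/Stay/k, x/W/Out/h, x/W/Out/k, w/D/Stay/h, w/D/Stay/k, w/D/Out/h, w/D/Out/k, w/W/Stay/h, w/W/Stay/k, w/W/Out/h, w/W/Out/k. Columns: Lo, Hi.
{x/D/Stay/h, x/D/Stay/k} → row (-3,1) (4,3)
{x/D/Out/h, x/D/Out/k} → row (-2,3) (-2,3)
{x/W/Stay/h, x/W/Out/h} → row (3,4) (-1,-1)
{x/W/Stay/k, x/W/Out/k} → row (3,4) (2,5)
{w/D/Stay/h, w/D/Stay/k, w/D/Out/h, w/D/Out/k, w/W/Stay/h, w/W/Stay/k, w/W/Out/h, w/W/Out/k} → row (2,5) (2,5)
That's 5 distinct rows out of 16 strategies.

5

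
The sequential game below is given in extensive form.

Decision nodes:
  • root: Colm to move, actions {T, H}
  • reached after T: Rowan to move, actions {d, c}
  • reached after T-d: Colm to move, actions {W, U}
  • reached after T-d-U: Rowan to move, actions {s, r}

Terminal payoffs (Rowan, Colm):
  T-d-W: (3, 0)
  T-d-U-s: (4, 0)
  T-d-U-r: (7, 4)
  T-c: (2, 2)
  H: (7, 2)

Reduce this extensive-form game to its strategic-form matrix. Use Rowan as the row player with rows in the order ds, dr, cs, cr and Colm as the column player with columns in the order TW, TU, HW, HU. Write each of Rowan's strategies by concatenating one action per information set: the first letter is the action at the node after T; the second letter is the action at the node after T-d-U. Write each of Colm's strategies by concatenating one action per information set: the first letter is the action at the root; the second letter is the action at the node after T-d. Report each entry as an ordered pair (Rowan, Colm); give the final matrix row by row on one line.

Row ds: TW→(3,0), TU→(4,0), HW→(7,2), HU→(7,2)
Row dr: TW→(3,0), TU→(7,4), HW→(7,2), HU→(7,2)
Row cs: TW→(2,2), TU→(2,2), HW→(7,2), HU→(7,2)
Row cr: TW→(2,2), TU→(2,2), HW→(7,2), HU→(7,2)

ds: (3,0) (4,0) (7,2) (7,2) | dr: (3,0) (7,4) (7,2) (7,2) | cs: (2,2) (2,2) (7,2) (7,2) | cr: (2,2) (2,2) (7,2) (7,2)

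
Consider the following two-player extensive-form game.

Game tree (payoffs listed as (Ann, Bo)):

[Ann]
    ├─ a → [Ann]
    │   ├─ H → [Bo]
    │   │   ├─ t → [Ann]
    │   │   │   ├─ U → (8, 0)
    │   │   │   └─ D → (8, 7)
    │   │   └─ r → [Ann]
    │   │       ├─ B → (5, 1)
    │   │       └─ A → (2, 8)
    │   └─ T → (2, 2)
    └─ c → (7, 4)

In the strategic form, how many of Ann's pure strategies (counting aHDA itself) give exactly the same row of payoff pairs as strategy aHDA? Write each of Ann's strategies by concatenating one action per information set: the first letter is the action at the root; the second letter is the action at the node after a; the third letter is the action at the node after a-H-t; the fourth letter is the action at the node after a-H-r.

1

Row for aHDA (columns t, r): (8,7) (2,8).
Every one of Ann's information sets is on the play path for some reply by Bo when Ann follows aHDA.
Changing the action at any of them therefore changes at least one column, so only aHDA itself gives this row.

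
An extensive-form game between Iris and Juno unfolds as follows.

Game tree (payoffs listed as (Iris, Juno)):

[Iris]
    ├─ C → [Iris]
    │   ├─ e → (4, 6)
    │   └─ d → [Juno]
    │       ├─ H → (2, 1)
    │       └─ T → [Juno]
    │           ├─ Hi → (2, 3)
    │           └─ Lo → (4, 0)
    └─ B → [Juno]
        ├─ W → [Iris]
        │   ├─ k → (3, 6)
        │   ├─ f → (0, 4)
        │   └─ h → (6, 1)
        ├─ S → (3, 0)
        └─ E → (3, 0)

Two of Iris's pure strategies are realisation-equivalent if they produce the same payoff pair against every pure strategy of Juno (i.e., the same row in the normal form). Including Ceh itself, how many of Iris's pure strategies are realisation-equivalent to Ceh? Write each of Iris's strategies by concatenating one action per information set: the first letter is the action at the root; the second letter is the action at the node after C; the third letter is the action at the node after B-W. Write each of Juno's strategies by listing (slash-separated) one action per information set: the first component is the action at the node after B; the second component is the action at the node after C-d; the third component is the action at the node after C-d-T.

3

Row for Ceh (columns W/H/Hi, W/H/Lo, W/T/Hi, W/T/Lo, S/H/Hi, S/H/Lo, S/T/Hi, S/T/Lo, E/H/Hi, E/H/Lo, E/T/Hi, E/T/Lo): (4,6) (4,6) (4,6) (4,6) (4,6) (4,6) (4,6) (4,6) (4,6) (4,6) (4,6) (4,6).
Under Ceh, Iris's choice at the node after B-W can never be reached regardless of what Juno does, so varying those choices leaves every outcome unchanged.
Holding the reachable choices fixed and varying the unreachable one freely already gives 3 equivalent strategies.
No other strategy reproduces this row, so those 3 are the full class: Cek, Cef, Ceh.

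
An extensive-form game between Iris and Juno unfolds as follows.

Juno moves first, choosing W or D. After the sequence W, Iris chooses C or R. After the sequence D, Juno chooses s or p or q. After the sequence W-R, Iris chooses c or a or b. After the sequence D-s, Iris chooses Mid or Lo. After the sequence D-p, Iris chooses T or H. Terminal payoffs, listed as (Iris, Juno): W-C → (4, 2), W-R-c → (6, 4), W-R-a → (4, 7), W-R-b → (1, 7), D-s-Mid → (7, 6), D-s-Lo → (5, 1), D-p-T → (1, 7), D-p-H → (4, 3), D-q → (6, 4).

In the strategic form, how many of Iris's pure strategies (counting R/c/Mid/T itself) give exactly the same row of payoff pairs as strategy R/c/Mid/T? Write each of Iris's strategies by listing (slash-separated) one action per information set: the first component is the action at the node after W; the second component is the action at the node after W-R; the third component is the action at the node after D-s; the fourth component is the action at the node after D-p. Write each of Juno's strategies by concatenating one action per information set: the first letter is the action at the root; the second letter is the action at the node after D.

1

Row for R/c/Mid/T (columns Ws, Wp, Wq, Ds, Dp, Dq): (6,4) (6,4) (6,4) (7,6) (1,7) (6,4).
Every one of Iris's information sets is on the play path for some reply by Juno when Iris follows R/c/Mid/T.
Changing the action at any of them therefore changes at least one column, so only R/c/Mid/T itself gives this row.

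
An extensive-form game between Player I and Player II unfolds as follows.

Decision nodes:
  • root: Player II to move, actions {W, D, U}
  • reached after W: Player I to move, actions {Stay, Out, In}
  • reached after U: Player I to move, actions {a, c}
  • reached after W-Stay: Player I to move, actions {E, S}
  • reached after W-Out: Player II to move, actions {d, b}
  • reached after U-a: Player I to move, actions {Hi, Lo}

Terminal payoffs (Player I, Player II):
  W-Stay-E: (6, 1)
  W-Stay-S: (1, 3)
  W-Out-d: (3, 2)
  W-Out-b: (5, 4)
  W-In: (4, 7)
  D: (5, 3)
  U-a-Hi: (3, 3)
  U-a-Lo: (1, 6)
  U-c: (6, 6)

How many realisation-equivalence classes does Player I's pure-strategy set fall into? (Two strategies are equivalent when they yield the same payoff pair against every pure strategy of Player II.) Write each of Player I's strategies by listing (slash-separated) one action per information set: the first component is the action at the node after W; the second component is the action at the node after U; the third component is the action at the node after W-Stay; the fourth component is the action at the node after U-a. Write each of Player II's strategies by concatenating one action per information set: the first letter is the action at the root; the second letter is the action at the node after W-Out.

12

Player I has 24 pure strategies: Stay/a/E/Hi, Stay/a/E/Lo, Stay/a/S/Hi, Stay/a/S/Lo, Stay/c/E/Hi, Stay/c/E/Lo, Stay/c/S/Hi, Stay/c/S/Lo, Out/a/E/Hi, Out/a/E/Lo, Out/a/S/Hi, Out/a/S/Lo, Out/c/E/Hi, Out/c/E/Lo, Out/c/S/Hi, Out/c/S/Lo, In/a/E/Hi, In/a/E/Lo, In/a/S/Hi, In/a/S/Lo, In/c/E/Hi, In/c/E/Lo, In/c/S/Hi, In/c/S/Lo. Columns: Wd, Wb, Dd, Db, Ud, Ub.
{Stay/a/E/Hi} → row (6,1) (6,1) (5,3) (5,3) (3,3) (3,3)
{Stay/a/E/Lo} → row (6,1) (6,1) (5,3) (5,3) (1,6) (1,6)
{Stay/a/S/Hi} → row (1,3) (1,3) (5,3) (5,3) (3,3) (3,3)
{Stay/a/S/Lo} → row (1,3) (1,3) (5,3) (5,3) (1,6) (1,6)
{Stay/c/E/Hi, Stay/c/E/Lo} → row (6,1) (6,1) (5,3) (5,3) (6,6) (6,6)
{Stay/c/S/Hi, Stay/c/S/Lo} → row (1,3) (1,3) (5,3) (5,3) (6,6) (6,6)
{Out/a/E/Hi, Out/a/S/Hi} → row (3,2) (5,4) (5,3) (5,3) (3,3) (3,3)
{Out/a/E/Lo, Out/a/S/Lo} → row (3,2) (5,4) (5,3) (5,3) (1,6) (1,6)
{Out/c/E/Hi, Out/c/E/Lo, Out/c/S/Hi, Out/c/S/Lo} → row (3,2) (5,4) (5,3) (5,3) (6,6) (6,6)
{In/a/E/Hi, In/a/S/Hi} → row (4,7) (4,7) (5,3) (5,3) (3,3) (3,3)
{In/a/E/Lo, In/a/S/Lo} → row (4,7) (4,7) (5,3) (5,3) (1,6) (1,6)
{In/c/E/Hi, In/c/E/Lo, In/c/S/Hi, In/c/S/Lo} → row (4,7) (4,7) (5,3) (5,3) (6,6) (6,6)
That's 12 distinct rows out of 24 strategies.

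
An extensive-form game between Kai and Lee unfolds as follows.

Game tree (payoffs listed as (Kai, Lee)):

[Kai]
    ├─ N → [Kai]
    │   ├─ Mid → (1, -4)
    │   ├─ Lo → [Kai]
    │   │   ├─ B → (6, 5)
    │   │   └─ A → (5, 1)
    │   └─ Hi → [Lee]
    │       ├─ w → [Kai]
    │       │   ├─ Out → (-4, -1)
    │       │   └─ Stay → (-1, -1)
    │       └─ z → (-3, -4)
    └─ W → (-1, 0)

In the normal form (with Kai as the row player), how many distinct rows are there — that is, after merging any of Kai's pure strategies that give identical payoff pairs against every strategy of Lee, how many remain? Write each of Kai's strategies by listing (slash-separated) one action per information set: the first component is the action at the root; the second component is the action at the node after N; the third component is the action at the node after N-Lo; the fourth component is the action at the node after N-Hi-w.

6

Kai has 24 pure strategies: N/Mid/B/Out, N/Mid/B/Stay, N/Mid/A/Out, N/Mid/A/Stay, N/Lo/B/Out, N/Lo/B/Stay, N/Lo/A/Out, N/Lo/A/Stay, N/Hi/B/Out, N/Hi/B/Stay, N/Hi/A/Out, N/Hi/A/Stay, W/Mid/B/Out, W/Mid/B/Stay, W/Mid/A/Out, W/Mid/A/Stay, W/Lo/B/Out, W/Lo/B/Stay, W/Lo/A/Out, W/Lo/A/Stay, W/Hi/B/Out, W/Hi/B/Stay, W/Hi/A/Out, W/Hi/A/Stay. Columns: w, z.
{N/Mid/B/Out, N/Mid/B/Stay, N/Mid/A/Out, N/Mid/A/Stay} → row (1,-4) (1,-4)
{N/Lo/B/Out, N/Lo/B/Stay} → row (6,5) (6,5)
{N/Lo/A/Out, N/Lo/A/Stay} → row (5,1) (5,1)
{N/Hi/B/Out, N/Hi/A/Out} → row (-4,-1) (-3,-4)
{N/Hi/B/Stay, N/Hi/A/Stay} → row (-1,-1) (-3,-4)
{W/Mid/B/Out, W/Mid/B/Stay, W/Mid/A/Out, W/Mid/A/Stay, W/Lo/B/Out, W/Lo/B/Stay, W/Lo/A/Out, W/Lo/A/Stay, W/Hi/B/Out, W/Hi/B/Stay, W/Hi/A/Out, W/Hi/A/Stay} → row (-1,0) (-1,0)
That's 6 distinct rows out of 24 strategies.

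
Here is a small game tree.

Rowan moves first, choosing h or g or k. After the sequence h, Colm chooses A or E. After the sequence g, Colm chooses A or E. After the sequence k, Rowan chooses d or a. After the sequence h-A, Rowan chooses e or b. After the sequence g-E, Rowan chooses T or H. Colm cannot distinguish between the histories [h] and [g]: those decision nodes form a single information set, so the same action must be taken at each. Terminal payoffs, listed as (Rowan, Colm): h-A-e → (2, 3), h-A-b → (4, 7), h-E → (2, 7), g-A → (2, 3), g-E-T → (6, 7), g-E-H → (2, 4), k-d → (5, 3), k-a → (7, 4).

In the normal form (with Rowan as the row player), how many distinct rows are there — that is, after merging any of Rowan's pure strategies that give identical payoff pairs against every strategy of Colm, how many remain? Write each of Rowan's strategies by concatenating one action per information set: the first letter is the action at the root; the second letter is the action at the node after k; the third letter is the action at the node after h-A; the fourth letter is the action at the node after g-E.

6

Rowan has 24 pure strategies: hdeT, hdeH, hdbT, hdbH, haeT, haeH, habT, habH, gdeT, gdeH, gdbT, gdbH, gaeT, gaeH, gabT, gabH, kdeT, kdeH, kdbT, kdbH, kaeT, kaeH, kabT, kabH. Columns: A, E.
{hdeT, hdeH, haeT, haeH} → row (2,3) (2,7)
{hdbT, hdbH, habT, habH} → row (4,7) (2,7)
{gdeT, gdbT, gaeT, gabT} → row (2,3) (6,7)
{gdeH, gdbH, gaeH, gabH} → row (2,3) (2,4)
{kdeT, kdeH, kdbT, kdbH} → row (5,3) (5,3)
{kaeT, kaeH, kabT, kabH} → row (7,4) (7,4)
That's 6 distinct rows out of 24 strategies.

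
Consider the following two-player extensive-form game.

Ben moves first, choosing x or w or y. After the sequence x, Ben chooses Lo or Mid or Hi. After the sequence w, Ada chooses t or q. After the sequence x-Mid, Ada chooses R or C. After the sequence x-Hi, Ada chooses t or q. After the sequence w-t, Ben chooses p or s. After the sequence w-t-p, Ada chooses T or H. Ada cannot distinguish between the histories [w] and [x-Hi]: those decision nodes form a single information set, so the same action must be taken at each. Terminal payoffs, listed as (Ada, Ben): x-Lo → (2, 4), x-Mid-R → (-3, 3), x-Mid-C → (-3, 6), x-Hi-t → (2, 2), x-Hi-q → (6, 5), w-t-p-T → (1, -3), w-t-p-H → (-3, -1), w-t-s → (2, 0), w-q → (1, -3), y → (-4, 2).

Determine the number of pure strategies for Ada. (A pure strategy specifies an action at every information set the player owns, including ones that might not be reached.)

Ada owns the information set {w, x-Hi} with actions {t, q} — two choices.
Ada owns the node after x-Mid with actions {R, C} — two choices.
Ada owns the node after w-t-p with actions {T, H} — two choices.
A pure strategy fixes one action at each information set independently, so the count is the product 2 × 2 × 2 = 8.
(For reference, Ben has 18 pure strategies, giving a 8×18 normal-form matrix.)

8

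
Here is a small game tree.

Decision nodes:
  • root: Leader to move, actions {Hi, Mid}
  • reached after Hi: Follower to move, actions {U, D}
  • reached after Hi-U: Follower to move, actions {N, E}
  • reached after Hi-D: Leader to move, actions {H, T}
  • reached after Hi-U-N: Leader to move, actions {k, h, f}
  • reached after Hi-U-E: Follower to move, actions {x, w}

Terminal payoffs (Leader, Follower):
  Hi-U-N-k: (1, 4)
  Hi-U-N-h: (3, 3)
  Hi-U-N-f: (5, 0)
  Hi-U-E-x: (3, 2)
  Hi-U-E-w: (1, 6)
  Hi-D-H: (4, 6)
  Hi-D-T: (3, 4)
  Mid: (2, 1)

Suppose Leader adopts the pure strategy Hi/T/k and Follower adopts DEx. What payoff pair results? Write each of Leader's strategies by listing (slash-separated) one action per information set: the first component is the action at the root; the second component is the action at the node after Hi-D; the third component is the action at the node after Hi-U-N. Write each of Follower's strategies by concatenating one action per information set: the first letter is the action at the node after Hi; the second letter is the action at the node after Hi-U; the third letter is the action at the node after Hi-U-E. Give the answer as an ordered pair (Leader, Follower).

(3, 4)

Trace the play path from the root:
  Leader plays Hi
  Follower plays D at [Hi]
  Leader plays T at [Hi-D]
→ terminal payoff (3, 4).
(Leader's choice at the node after Hi-U-N is never reached on this path, so it doesn't affect the outcome.)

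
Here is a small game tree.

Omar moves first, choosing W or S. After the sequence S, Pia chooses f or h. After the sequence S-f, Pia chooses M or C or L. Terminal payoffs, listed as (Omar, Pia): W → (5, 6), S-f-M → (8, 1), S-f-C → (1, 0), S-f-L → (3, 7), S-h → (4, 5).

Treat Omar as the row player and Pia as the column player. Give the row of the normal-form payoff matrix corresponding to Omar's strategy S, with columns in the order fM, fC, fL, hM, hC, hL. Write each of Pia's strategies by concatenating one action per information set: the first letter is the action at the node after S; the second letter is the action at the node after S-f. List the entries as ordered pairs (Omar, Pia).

vs fM: Omar plays S → Pia plays f at [S] → Pia plays M at [S-f] → (8, 1)
vs fC: Omar plays S → Pia plays f at [S] → Pia plays C at [S-f] → (1, 0)
vs fL: Omar plays S → Pia plays f at [S] → Pia plays L at [S-f] → (3, 7)
vs hM: Omar plays S → Pia plays h at [S] → (4, 5)
vs hC: Omar plays S → Pia plays h at [S] → (4, 5)
vs hL: Omar plays S → Pia plays h at [S] → (4, 5)

(8,1) (1,0) (3,7) (4,5) (4,5) (4,5)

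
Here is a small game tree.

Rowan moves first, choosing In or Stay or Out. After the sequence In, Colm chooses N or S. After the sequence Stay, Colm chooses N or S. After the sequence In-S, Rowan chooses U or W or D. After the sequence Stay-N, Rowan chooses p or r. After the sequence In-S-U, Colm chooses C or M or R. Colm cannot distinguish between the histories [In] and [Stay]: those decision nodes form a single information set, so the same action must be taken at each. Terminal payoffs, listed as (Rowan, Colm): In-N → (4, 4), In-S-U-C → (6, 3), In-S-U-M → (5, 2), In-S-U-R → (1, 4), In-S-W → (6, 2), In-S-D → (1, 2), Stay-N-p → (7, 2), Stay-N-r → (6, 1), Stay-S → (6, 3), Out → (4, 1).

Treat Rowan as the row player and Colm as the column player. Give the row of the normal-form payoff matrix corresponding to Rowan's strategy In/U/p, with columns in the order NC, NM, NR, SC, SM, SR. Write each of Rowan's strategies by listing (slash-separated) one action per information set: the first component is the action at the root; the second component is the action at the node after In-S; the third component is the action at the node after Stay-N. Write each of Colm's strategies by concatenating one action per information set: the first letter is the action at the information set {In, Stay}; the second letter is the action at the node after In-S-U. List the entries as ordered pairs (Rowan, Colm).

(4,4) (4,4) (4,4) (6,3) (5,2) (1,4)

vs NC: Rowan plays In → Colm plays N at [In] → (4, 4)
vs NM: Rowan plays In → Colm plays N at [In] → (4, 4)
vs NR: Rowan plays In → Colm plays N at [In] → (4, 4)
vs SC: Rowan plays In → Colm plays S at [In] → Rowan plays U at [In-S] → Colm plays C at [In-S-U] → (6, 3)
vs SM: Rowan plays In → Colm plays S at [In] → Rowan plays U at [In-S] → Colm plays M at [In-S-U] → (5, 2)
vs SR: Rowan plays In → Colm plays S at [In] → Rowan plays U at [In-S] → Colm plays R at [In-S-U] → (1, 4)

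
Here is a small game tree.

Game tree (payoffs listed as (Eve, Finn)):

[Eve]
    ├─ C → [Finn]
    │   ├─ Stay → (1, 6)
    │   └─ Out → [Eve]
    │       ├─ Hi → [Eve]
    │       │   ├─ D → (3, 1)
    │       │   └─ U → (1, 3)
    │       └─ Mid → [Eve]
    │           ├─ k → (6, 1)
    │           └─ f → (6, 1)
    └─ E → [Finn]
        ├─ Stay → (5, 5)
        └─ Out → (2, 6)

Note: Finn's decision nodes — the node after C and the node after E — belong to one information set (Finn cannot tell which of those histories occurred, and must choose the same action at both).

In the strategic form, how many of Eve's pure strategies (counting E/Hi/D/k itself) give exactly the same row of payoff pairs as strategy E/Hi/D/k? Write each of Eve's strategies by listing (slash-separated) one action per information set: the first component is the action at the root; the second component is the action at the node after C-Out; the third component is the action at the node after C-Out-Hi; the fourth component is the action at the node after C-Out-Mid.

Row for E/Hi/D/k (columns Stay, Out): (5,5) (2,6).
Under E/Hi/D/k, Eve's choice at the node after C-Out and at the node after C-Out-Hi and at the node after C-Out-Mid can never be reached regardless of what Finn does, so varying those choices leaves every outcome unchanged.
Holding the reachable choices fixed and varying the unreachable ones freely already gives 2 × 2 × 2 = 8 equivalent strategies.
No other strategy reproduces this row, so those 8 are the full class: E/Hi/D/k, E/Hi/D/f, E/Hi/U/k, E/Hi/U/f, E/Mid/D/k, E/Mid/D/f, E/Mid/U/k, E/Mid/U/f.

8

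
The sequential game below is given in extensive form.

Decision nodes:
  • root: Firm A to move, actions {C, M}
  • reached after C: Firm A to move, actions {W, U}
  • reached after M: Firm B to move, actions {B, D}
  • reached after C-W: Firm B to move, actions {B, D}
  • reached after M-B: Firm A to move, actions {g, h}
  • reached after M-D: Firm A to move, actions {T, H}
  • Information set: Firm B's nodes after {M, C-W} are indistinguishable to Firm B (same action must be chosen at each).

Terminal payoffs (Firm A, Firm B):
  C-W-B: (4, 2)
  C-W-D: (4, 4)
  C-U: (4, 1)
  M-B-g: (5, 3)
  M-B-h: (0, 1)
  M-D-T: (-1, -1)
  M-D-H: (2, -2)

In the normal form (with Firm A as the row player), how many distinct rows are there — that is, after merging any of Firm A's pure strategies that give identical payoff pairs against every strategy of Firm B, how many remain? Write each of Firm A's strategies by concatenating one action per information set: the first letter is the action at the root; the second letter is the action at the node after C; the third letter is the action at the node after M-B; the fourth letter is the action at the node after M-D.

6

Firm A has 16 pure strategies: CWgT, CWgH, CWhT, CWhH, CUgT, CUgH, CUhT, CUhH, MWgT, MWgH, MWhT, MWhH, MUgT, MUgH, MUhT, MUhH. Columns: B, D.
{CWgT, CWgH, CWhT, CWhH} → row (4,2) (4,4)
{CUgT, CUgH, CUhT, CUhH} → row (4,1) (4,1)
{MWgT, MUgT} → row (5,3) (-1,-1)
{MWgH, MUgH} → row (5,3) (2,-2)
{MWhT, MUhT} → row (0,1) (-1,-1)
{MWhH, MUhH} → row (0,1) (2,-2)
That's 6 distinct rows out of 16 strategies.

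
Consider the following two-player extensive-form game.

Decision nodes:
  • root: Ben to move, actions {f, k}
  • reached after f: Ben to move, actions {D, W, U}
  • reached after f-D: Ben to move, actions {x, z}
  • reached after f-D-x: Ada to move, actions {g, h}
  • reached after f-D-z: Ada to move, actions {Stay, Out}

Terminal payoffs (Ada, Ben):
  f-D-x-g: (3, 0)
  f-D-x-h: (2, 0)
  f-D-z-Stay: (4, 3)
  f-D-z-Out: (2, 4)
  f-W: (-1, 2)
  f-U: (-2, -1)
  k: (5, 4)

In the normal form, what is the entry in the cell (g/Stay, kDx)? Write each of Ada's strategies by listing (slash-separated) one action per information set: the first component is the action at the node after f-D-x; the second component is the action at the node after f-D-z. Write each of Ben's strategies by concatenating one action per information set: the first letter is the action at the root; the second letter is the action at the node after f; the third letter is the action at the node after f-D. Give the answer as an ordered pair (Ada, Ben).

Trace the play path from the root:
  Ben plays k
→ terminal payoff (5, 4).
(Ada's choice at the node after f-D-x is never reached on this path, so it doesn't affect the outcome.)

(5, 4)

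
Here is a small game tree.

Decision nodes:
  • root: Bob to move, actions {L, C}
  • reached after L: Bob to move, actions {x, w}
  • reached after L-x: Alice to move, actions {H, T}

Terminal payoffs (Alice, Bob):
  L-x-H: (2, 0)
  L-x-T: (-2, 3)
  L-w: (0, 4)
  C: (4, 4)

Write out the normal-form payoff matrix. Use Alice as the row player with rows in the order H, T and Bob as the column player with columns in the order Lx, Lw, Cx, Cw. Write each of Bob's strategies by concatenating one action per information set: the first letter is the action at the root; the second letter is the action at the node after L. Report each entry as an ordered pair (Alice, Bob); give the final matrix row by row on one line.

H: (2,0) (0,4) (4,4) (4,4) | T: (-2,3) (0,4) (4,4) (4,4)

Row H: Lx→(2,0), Lw→(0,4), Cx→(4,4), Cw→(4,4)
Row T: Lx→(-2,3), Lw→(0,4), Cx→(4,4), Cw→(4,4)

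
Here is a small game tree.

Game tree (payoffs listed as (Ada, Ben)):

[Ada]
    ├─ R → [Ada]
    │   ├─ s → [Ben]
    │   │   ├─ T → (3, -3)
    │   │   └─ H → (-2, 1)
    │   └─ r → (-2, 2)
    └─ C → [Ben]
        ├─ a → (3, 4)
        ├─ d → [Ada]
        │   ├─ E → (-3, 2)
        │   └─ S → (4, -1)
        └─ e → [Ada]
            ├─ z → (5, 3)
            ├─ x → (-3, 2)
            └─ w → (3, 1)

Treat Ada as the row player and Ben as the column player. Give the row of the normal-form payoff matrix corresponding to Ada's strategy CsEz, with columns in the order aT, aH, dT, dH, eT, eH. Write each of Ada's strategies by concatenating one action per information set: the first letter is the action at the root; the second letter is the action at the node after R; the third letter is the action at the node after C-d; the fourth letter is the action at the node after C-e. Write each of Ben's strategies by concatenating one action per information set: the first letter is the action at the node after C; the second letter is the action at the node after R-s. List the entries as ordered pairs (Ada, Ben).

(3,4) (3,4) (-3,2) (-3,2) (5,3) (5,3)

vs aT: Ada plays C → Ben plays a at [C] → (3, 4)
vs aH: Ada plays C → Ben plays a at [C] → (3, 4)
vs dT: Ada plays C → Ben plays d at [C] → Ada plays E at [C-d] → (-3, 2)
vs dH: Ada plays C → Ben plays d at [C] → Ada plays E at [C-d] → (-3, 2)
vs eT: Ada plays C → Ben plays e at [C] → Ada plays z at [C-e] → (5, 3)
vs eH: Ada plays C → Ben plays e at [C] → Ada plays z at [C-e] → (5, 3)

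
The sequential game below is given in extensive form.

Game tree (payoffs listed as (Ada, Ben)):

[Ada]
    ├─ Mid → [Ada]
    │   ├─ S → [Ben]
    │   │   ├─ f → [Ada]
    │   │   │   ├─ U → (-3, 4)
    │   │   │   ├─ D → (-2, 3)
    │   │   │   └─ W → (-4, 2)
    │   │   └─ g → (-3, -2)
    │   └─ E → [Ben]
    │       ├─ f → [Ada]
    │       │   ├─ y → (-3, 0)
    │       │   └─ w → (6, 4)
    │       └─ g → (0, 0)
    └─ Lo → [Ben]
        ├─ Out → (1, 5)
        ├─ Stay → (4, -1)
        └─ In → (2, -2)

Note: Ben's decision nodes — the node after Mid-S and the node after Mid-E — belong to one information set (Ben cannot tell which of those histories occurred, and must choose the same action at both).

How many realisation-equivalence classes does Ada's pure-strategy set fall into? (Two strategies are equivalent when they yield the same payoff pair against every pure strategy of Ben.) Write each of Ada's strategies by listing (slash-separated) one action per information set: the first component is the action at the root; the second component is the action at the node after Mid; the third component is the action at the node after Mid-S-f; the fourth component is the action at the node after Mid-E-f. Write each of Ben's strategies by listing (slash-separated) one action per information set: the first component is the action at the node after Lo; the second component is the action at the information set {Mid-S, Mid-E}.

6

Ada has 24 pure strategies: Mid/S/U/y, Mid/S/U/w, Mid/S/D/y, Mid/S/D/w, Mid/S/W/y, Mid/S/W/w, Mid/E/U/y, Mid/E/U/w, Mid/E/D/y, Mid/E/D/w, Mid/E/W/y, Mid/E/W/w, Lo/S/U/y, Lo/S/U/w, Lo/S/D/y, Lo/S/D/w, Lo/S/W/y, Lo/S/W/w, Lo/E/U/y, Lo/E/U/w, Lo/E/D/y, Lo/E/D/w, Lo/E/W/y, Lo/E/W/w. Columns: Out/f, Out/g, Stay/f, Stay/g, In/f, In/g.
{Mid/S/U/y, Mid/S/U/w} → row (-3,4) (-3,-2) (-3,4) (-3,-2) (-3,4) (-3,-2)
{Mid/S/D/y, Mid/S/D/w} → row (-2,3) (-3,-2) (-2,3) (-3,-2) (-2,3) (-3,-2)
{Mid/S/W/y, Mid/S/W/w} → row (-4,2) (-3,-2) (-4,2) (-3,-2) (-4,2) (-3,-2)
{Mid/E/U/y, Mid/E/D/y, Mid/E/W/y} → row (-3,0) (0,0) (-3,0) (0,0) (-3,0) (0,0)
{Mid/E/U/w, Mid/E/D/w, Mid/E/W/w} → row (6,4) (0,0) (6,4) (0,0) (6,4) (0,0)
{Lo/S/U/y, Lo/S/U/w, Lo/S/D/y, Lo/S/D/w, Lo/S/W/y, Lo/S/W/w, Lo/E/U/y, Lo/E/U/w, Lo/E/D/y, Lo/E/D/w, Lo/E/W/y, Lo/E/W/w} → row (1,5) (1,5) (4,-1) (4,-1) (2,-2) (2,-2)
That's 6 distinct rows out of 24 strategies.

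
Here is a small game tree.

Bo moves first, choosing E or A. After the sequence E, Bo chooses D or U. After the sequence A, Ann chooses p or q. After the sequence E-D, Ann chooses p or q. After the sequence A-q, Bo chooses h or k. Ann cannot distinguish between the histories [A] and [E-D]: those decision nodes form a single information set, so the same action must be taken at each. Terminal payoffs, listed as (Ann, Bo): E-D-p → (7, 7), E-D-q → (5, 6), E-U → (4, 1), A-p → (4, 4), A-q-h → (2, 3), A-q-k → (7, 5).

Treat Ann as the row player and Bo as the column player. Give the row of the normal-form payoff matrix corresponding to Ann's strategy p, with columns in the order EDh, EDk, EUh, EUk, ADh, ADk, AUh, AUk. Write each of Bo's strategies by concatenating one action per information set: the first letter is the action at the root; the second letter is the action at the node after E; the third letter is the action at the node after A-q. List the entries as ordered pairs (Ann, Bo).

(7,7) (7,7) (4,1) (4,1) (4,4) (4,4) (4,4) (4,4)

vs EDh: Bo plays E → Bo plays D at [E] → Ann plays p at [E-D] → (7, 7)
vs EDk: Bo plays E → Bo plays D at [E] → Ann plays p at [E-D] → (7, 7)
vs EUh: Bo plays E → Bo plays U at [E] → (4, 1)
vs EUk: Bo plays E → Bo plays U at [E] → (4, 1)
vs ADh: Bo plays A → Ann plays p at [A] → (4, 4)
vs ADk: Bo plays A → Ann plays p at [A] → (4, 4)
vs AUh: Bo plays A → Ann plays p at [A] → (4, 4)
vs AUk: Bo plays A → Ann plays p at [A] → (4, 4)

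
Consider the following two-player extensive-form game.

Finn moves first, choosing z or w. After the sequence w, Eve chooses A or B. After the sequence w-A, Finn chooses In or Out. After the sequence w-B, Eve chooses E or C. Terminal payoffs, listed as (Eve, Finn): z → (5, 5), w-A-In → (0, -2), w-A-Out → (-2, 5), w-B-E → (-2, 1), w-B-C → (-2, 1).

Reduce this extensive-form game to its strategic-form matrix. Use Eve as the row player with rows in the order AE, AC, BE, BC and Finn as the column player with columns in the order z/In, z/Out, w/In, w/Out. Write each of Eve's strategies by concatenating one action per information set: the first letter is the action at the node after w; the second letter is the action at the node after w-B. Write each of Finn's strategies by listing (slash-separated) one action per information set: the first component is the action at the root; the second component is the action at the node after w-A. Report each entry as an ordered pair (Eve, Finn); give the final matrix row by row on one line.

AE: (5,5) (5,5) (0,-2) (-2,5) | AC: (5,5) (5,5) (0,-2) (-2,5) | BE: (5,5) (5,5) (-2,1) (-2,1) | BC: (5,5) (5,5) (-2,1) (-2,1)

         z/In    z/Out     w/In    w/Out
  AE    (5,5)    (5,5)   (0,-2)   (-2,5)
  AC    (5,5)    (5,5)   (0,-2)   (-2,5)
  BE    (5,5)    (5,5)   (-2,1)   (-2,1)
  BC    (5,5)    (5,5)   (-2,1)   (-2,1)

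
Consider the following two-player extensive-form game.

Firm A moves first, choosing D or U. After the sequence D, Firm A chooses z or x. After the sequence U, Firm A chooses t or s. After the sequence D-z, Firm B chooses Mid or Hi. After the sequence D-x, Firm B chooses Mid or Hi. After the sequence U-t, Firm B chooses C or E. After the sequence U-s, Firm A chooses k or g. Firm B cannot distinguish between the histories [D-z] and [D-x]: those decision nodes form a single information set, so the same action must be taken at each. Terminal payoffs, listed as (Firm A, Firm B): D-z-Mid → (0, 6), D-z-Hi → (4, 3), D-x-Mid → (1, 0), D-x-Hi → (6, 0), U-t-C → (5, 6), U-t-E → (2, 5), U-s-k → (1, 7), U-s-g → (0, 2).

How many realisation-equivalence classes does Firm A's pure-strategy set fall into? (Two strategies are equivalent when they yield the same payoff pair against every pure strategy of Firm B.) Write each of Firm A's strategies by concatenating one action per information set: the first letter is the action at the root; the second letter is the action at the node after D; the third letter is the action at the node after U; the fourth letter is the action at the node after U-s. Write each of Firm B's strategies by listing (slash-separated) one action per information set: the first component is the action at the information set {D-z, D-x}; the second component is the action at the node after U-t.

5

Firm A has 16 pure strategies: Dztk, Dztg, Dzsk, Dzsg, Dxtk, Dxtg, Dxsk, Dxsg, Uztk, Uztg, Uzsk, Uzsg, Uxtk, Uxtg, Uxsk, Uxsg. Columns: Mid/C, Mid/E, Hi/C, Hi/E.
{Dztk, Dztg, Dzsk, Dzsg} → row (0,6) (0,6) (4,3) (4,3)
{Dxtk, Dxtg, Dxsk, Dxsg} → row (1,0) (1,0) (6,0) (6,0)
{Uztk, Uztg, Uxtk, Uxtg} → row (5,6) (2,5) (5,6) (2,5)
{Uzsk, Uxsk} → row (1,7) (1,7) (1,7) (1,7)
{Uzsg, Uxsg} → row (0,2) (0,2) (0,2) (0,2)
That's 5 distinct rows out of 16 strategies.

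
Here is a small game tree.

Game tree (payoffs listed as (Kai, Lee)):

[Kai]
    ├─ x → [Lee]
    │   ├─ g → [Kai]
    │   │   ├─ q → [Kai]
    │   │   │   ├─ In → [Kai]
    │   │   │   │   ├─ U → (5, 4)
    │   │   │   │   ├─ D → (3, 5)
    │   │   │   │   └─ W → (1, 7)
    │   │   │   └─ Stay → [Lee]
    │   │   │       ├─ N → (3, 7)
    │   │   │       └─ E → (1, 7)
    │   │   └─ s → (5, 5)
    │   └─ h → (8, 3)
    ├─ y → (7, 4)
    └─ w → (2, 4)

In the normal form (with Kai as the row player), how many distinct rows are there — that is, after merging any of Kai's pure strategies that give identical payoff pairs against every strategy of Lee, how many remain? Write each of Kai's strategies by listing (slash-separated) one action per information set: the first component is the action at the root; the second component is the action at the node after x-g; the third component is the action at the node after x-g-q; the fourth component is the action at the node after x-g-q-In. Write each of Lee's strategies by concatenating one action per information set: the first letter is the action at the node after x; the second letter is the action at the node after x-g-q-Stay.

7

Kai has 36 pure strategies: x/q/In/U, x/q/In/D, x/q/In/W, x/q/Stay/U, x/q/Stay/D, x/q/Stay/W, x/s/In/U, x/s/In/D, x/s/In/W, x/s/Stay/U, x/s/Stay/D, x/s/Stay/W, y/q/In/U, y/q/In/D, y/q/In/W, y/q/Stay/U, y/q/Stay/D, y/q/Stay/W, y/s/In/U, y/s/In/D, y/s/In/W, y/s/Stay/U, y/s/Stay/D, y/s/Stay/W, w/q/In/U, w/q/In/D, w/q/In/W, w/q/Stay/U, w/q/Stay/D, w/q/Stay/W, w/s/In/U, w/s/In/D, w/s/In/W, w/s/Stay/U, w/s/Stay/D, w/s/Stay/W. Columns: gN, gE, hN, hE.
{x/q/In/U} → row (5,4) (5,4) (8,3) (8,3)
{x/q/In/D} → row (3,5) (3,5) (8,3) (8,3)
{x/q/In/W} → row (1,7) (1,7) (8,3) (8,3)
{x/q/Stay/U, x/q/Stay/D, x/q/Stay/W} → row (3,7) (1,7) (8,3) (8,3)
{x/s/In/U, x/s/In/D, x/s/In/W, x/s/Stay/U, x/s/Stay/D, x/s/Stay/W} → row (5,5) (5,5) (8,3) (8,3)
{y/q/In/U, y/q/In/D, y/q/In/W, y/q/Stay/U, y/q/Stay/D, y/q/Stay/W, y/s/In/U, y/s/In/D, y/s/In/W, y/s/Stay/U, y/s/Stay/D, y/s/Stay/W} → row (7,4) (7,4) (7,4) (7,4)
{w/q/In/U, w/q/In/D, w/q/In/W, w/q/Stay/U, w/q/Stay/D, w/q/Stay/W, w/s/In/U, w/s/In/D, w/s/In/W, w/s/Stay/U, w/s/Stay/D, w/s/Stay/W} → row (2,4) (2,4) (2,4) (2,4)
That's 7 distinct rows out of 36 strategies.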